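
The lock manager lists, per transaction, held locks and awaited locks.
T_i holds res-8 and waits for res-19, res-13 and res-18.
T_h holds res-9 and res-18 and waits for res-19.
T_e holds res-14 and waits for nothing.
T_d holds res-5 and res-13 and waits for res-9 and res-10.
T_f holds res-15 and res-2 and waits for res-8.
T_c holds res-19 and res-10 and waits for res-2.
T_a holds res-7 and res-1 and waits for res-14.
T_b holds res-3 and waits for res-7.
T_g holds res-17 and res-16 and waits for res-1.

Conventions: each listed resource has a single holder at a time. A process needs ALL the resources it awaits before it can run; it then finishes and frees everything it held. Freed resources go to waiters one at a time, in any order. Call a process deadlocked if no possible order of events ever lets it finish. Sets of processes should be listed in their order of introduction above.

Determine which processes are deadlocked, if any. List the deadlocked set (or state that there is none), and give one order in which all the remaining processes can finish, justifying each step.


Deadlocked set: T_i, T_h, T_d, T_f and T_c.
Key observation: nobody on the ring T_i -> T_h -> T_c -> T_f -> T_i can start until another member finishes, which never happens; T_d is caught in further circular waits.
A valid finishing order for the others: T_e, T_a, T_b, T_g.
Walking it through:
  T_e: no waits; runs immediately, freeing res-14
  T_a: everything it awaited (res-14) is free; runs, freeing res-7 and res-1
  T_b: everything it awaited (res-7) is free; runs, freeing res-3
  T_g: everything it awaited (res-1) is free; runs, freeing res-17 and res-16


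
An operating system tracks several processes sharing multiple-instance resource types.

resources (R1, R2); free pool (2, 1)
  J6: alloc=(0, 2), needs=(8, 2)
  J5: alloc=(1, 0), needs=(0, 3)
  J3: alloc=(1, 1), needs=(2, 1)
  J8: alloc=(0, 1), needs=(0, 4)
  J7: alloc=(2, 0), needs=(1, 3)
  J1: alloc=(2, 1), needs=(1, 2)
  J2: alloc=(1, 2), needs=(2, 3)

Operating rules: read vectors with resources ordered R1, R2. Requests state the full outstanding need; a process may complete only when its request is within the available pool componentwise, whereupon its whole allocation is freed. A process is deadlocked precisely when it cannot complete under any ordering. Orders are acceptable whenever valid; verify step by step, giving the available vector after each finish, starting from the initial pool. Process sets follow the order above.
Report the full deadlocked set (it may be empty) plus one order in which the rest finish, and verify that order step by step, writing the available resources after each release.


The deadlocked set is empty.
Key observation: J3 fits the free pool immediately, and its release cascades until everyone finishes.
The rest can finish in the order J3, J1, J7, J5, J2, J6, J8. Step-by-step check:
  pool = (2, 1)
  J3 needs (2, 1) <= (2, 1) -> finishes; pool += (1, 1) = (3, 2)
  J1 needs (1, 2) <= (3, 2) -> finishes; pool += (2, 1) = (5, 3)
  J7 needs (1, 3) <= (5, 3) -> finishes; pool += (2, 0) = (7, 3)
  J5 needs (0, 3) <= (7, 3) -> finishes; pool += (1, 0) = (8, 3)
  J2 needs (2, 3) <= (8, 3) -> finishes; pool += (1, 2) = (9, 5)
  J6 needs (8, 2) <= (9, 5) -> finishes; pool += (0, 2) = (9, 7)
  J8 needs (0, 4) <= (9, 7) -> finishes; pool += (0, 1) = (9, 8)


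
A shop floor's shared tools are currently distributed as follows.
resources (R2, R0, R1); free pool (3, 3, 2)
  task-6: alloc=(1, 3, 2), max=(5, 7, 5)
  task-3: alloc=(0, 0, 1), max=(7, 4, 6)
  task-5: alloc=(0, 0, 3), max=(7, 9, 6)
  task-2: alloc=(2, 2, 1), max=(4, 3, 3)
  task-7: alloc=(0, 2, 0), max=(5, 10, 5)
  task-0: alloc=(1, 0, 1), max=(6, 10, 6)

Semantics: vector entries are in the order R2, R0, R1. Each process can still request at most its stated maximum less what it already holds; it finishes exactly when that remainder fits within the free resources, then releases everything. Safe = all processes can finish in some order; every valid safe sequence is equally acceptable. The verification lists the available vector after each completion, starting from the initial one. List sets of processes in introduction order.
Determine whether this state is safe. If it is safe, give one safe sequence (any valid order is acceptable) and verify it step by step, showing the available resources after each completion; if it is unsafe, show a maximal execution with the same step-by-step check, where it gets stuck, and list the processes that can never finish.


SAFE, for example via the order task-2, task-6, task-7, task-0, task-5, task-3.
Key observation: task-2 is the earliest step where a requested resource binds exactly: need (2, 1, 2), pool (3, 3, 2) at its turn.
Check, step by step:
  pool = (3, 3, 2)
  run task-2 (needs (2, 1, 2), free (3, 3, 2)); after release of (2, 2, 1) the pool is (5, 5, 3)
  run task-6 (needs (4, 4, 3), free (5, 5, 3)); after release of (1, 3, 2) the pool is (6, 8, 5)
  run task-7 (needs (5, 8, 5), free (6, 8, 5)); after release of (0, 2, 0) the pool is (6, 10, 5)
  run task-0 (needs (5, 10, 5), free (6, 10, 5)); after release of (1, 0, 1) the pool is (7, 10, 6)
  run task-5 (needs (7, 9, 3), free (7, 10, 6)); after release of (0, 0, 3) the pool is (7, 10, 9)
  run task-3 (needs (7, 4, 5), free (7, 10, 9)); after release of (0, 0, 1) the pool is (7, 10, 10)


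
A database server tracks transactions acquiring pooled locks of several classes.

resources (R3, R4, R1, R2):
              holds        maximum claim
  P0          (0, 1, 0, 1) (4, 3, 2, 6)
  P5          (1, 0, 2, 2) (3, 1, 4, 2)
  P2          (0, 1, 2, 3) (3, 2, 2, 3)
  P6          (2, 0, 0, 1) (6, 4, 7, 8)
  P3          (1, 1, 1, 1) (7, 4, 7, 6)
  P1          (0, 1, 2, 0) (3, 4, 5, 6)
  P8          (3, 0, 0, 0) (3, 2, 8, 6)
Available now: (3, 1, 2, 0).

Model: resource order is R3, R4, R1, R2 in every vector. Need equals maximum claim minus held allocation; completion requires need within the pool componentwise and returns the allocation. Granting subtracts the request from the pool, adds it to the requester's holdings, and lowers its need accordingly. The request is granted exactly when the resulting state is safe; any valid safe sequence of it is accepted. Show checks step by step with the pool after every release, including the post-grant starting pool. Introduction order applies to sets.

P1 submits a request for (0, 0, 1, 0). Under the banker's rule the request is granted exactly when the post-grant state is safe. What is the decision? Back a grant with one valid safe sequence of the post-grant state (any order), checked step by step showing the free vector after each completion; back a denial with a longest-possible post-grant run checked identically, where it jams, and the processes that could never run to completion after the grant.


GRANT: granting preserves safety; a valid post-grant sequence is P2, P5, P0, P1, P8, P3, P6.
Key observation: with (3, 1, 1, 0) left after the transfer, P2 can run at once — the state stays safe.
Verifying the post-grant state step by step:
  pool = (3, 1, 1, 0)
  P2: need (3, 1, 0, 0) fits (3, 1, 1, 0); releases (0, 1, 2, 3), pool now (3, 2, 3, 3)
  P5: need (2, 1, 2, 0) fits (3, 2, 3, 3); releases (1, 0, 2, 2), pool now (4, 2, 5, 5)
  P0: need (4, 2, 2, 5) fits (4, 2, 5, 5); releases (0, 1, 0, 1), pool now (4, 3, 5, 6)
  P1: need (3, 3, 2, 6) fits (4, 3, 5, 6); releases (0, 1, 3, 0), pool now (4, 4, 8, 6)
  P8: need (0, 2, 8, 6) fits (4, 4, 8, 6); releases (3, 0, 0, 0), pool now (7, 4, 8, 6)
  P3: need (6, 3, 6, 5) fits (7, 4, 8, 6); releases (1, 1, 1, 1), pool now (8, 5, 9, 7)
  P6: need (4, 4, 7, 7) fits (8, 5, 9, 7); releases (2, 0, 0, 1), pool now (10, 5, 9, 8)


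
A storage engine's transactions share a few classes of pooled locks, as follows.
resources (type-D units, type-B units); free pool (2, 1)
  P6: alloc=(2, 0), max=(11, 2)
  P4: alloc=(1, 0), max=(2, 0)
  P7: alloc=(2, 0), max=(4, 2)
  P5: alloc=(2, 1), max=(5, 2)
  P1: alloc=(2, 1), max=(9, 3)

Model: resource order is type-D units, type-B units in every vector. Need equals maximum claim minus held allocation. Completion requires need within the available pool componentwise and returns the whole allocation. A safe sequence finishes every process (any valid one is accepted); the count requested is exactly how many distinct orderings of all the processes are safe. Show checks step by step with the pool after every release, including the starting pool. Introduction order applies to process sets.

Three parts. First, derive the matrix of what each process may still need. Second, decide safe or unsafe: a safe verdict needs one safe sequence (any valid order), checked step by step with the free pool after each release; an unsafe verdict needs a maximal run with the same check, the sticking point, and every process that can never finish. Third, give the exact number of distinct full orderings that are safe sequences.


(1) Outstanding need per process (order type-D units, type-B units):
  P6: (9, 2)
  P4: (1, 0)
  P7: (2, 2)
  P5: (3, 1)
  P1: (7, 2)
(2) SAFE, for example via the order P4, P5, P7, P1, P6.
Key observation: P5 marks the first exact bind of the order: its need (3, 1) fits the free (3, 1) with zero slack on a requested resource.
Check, step by step:
  pool = (2, 1)
  P4: need (1, 0) fits (2, 1); releases (1, 0), pool now (3, 1)
  P5: need (3, 1) fits (3, 1); releases (2, 1), pool now (5, 2)
  P7: need (2, 2) fits (5, 2); releases (2, 0), pool now (7, 2)
  P1: need (7, 2) fits (7, 2); releases (2, 1), pool now (9, 3)
  P6: need (9, 2) fits (9, 3); releases (2, 0), pool now (11, 3)
(3) Exactly 1 of the possible complete orderings is a safe sequence.


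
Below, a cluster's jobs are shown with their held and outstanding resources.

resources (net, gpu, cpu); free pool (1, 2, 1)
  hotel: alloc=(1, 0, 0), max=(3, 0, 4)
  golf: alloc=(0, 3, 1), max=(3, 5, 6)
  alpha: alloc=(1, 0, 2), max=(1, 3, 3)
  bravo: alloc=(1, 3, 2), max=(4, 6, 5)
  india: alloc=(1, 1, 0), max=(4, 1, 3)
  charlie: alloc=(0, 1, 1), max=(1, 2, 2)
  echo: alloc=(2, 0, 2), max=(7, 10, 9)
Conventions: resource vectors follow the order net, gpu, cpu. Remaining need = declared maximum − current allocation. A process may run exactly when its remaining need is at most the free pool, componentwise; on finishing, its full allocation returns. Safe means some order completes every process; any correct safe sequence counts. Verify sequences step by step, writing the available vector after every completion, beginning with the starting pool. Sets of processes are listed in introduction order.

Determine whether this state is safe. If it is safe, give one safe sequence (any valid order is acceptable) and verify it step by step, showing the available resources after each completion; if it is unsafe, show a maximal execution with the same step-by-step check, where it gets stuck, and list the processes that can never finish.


SAFE. One safe sequence: charlie, alpha, hotel, bravo, india, golf, echo.
Key observation: charlie is the earliest step where a requested resource binds exactly: need (1, 1, 1), pool (1, 2, 1) at its turn.
Check, step by step:
  pool = (1, 2, 1)
  charlie: need (1, 1, 1) fits (1, 2, 1); releases (0, 1, 1), pool now (1, 3, 2)
  alpha: need (0, 3, 1) fits (1, 3, 2); releases (1, 0, 2), pool now (2, 3, 4)
  hotel: need (2, 0, 4) fits (2, 3, 4); releases (1, 0, 0), pool now (3, 3, 4)
  bravo: need (3, 3, 3) fits (3, 3, 4); releases (1, 3, 2), pool now (4, 6, 6)
  india: need (3, 0, 3) fits (4, 6, 6); releases (1, 1, 0), pool now (5, 7, 6)
  golf: need (3, 2, 5) fits (5, 7, 6); releases (0, 3, 1), pool now (5, 10, 7)
  echo: need (5, 10, 7) fits (5, 10, 7); releases (2, 0, 2), pool now (7, 10, 9)


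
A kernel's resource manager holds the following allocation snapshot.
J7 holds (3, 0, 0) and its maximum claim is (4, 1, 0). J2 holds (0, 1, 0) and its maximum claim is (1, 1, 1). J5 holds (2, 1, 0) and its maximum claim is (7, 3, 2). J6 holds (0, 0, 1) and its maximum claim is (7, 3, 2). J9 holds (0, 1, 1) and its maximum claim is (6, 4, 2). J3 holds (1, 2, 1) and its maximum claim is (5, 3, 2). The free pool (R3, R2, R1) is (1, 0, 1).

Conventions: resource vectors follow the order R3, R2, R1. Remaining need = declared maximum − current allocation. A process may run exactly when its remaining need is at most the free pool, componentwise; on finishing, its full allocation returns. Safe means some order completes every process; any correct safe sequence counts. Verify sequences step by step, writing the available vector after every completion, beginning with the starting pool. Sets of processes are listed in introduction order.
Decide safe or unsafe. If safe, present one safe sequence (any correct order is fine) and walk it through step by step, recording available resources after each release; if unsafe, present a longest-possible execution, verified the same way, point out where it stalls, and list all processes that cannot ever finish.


SAFE, for example via the order J2, J7, J3, J5, J9, J6.
Key observation: reading the order forward, J2 is the first process whose need (1, 0, 1) meets the free pool (1, 0, 1) exactly on a resource it requests.
Verifying each step:
  pool = (1, 0, 1)
  run J2 (needs (1, 0, 1), free (1, 0, 1)); after release of (0, 1, 0) the pool is (1, 1, 1)
  run J7 (needs (1, 1, 0), free (1, 1, 1)); after release of (3, 0, 0) the pool is (4, 1, 1)
  run J3 (needs (4, 1, 1), free (4, 1, 1)); after release of (1, 2, 1) the pool is (5, 3, 2)
  run J5 (needs (5, 2, 2), free (5, 3, 2)); after release of (2, 1, 0) the pool is (7, 4, 2)
  run J9 (needs (6, 3, 1), free (7, 4, 2)); after release of (0, 1, 1) the pool is (7, 5, 3)
  run J6 (needs (7, 3, 1), free (7, 5, 3)); after release of (0, 0, 1) the pool is (7, 5, 4)


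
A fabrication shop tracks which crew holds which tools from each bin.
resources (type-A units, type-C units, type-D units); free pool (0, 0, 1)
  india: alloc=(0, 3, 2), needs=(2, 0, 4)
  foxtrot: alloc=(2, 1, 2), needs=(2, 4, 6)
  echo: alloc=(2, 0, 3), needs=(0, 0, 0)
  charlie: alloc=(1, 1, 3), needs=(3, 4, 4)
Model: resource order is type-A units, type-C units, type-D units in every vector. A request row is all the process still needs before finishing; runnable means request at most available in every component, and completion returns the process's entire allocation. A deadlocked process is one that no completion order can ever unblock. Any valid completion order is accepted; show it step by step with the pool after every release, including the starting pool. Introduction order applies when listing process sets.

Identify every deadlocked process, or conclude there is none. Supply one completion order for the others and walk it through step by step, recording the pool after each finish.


Deadlocked set: foxtrot and charlie.
Key observation: the wall is type-C units: completing echo, india brings the pool only to (2, 3, 6), and all the rest need more.
A valid finishing order for the others: echo, india. Step-by-step check:
  pool = (0, 0, 1)
  echo needs (0, 0, 0) <= (0, 0, 1) -> finishes; pool += (2, 0, 3) = (2, 0, 4)
  india needs (2, 0, 4) <= (2, 0, 4) -> finishes; pool += (0, 3, 2) = (2, 3, 6)
None of the blocked processes ever fits:
  blocked: foxtrot wants (2, 4, 6), pool (2, 3, 6) — not enough type-C units
  blocked: charlie wants (3, 4, 4), pool (2, 3, 6) — not enough type-A units and type-C units


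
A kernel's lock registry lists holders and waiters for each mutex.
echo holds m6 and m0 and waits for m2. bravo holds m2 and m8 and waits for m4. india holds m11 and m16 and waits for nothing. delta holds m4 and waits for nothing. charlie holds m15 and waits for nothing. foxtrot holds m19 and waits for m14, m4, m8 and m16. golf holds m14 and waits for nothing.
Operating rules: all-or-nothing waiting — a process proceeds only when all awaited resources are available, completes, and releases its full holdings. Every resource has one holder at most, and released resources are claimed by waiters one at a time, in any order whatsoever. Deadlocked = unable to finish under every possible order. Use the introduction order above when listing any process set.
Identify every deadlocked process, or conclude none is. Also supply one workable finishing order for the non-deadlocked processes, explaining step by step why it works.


No process is deadlocked.
Key observation: every chain of waits terminates; starting from the processes that wait on nothing, all the rest unlock in turn.
The rest can finish in the order india, delta, bravo, golf, foxtrot, charlie, echo.
Walking it through:
  run india (it waits on nothing); releases m11 and m16
  run delta (it waits on nothing); releases m4
  bravo: everything it awaited (m4) is free; runs, freeing m2 and m8
  run golf (it waits on nothing); releases m14
  foxtrot: everything it awaited (m14, m4, m8 and m16) is free; runs, freeing m19
  run charlie (it waits on nothing); releases m15
  echo: everything it awaited (m2) is free; runs, freeing m6 and m0


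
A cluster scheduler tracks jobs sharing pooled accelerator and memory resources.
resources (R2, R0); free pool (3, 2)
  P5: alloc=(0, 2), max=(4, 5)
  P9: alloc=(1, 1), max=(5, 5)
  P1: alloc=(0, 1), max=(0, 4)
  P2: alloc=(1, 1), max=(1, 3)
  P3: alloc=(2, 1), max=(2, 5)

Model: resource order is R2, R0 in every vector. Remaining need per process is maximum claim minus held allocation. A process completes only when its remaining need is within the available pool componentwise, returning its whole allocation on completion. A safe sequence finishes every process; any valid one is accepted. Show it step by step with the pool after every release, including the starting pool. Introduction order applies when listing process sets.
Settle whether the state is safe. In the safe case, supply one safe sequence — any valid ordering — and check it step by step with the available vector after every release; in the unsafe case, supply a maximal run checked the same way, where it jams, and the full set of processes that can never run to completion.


SAFE, for example via the order P2, P5, P1, P9, P3.
Key observation: the first exact fit in this order is P2 — it needs (0, 2) with (3, 2) free, meeting a requested resource to the last unit.
Verifying each step:
  pool = (3, 2)
  P2 needs (0, 2) <= (3, 2) -> finishes; pool += (1, 1) = (4, 3)
  P5 needs (4, 3) <= (4, 3) -> finishes; pool += (0, 2) = (4, 5)
  P1 needs (0, 3) <= (4, 5) -> finishes; pool += (0, 1) = (4, 6)
  P9 needs (4, 4) <= (4, 6) -> finishes; pool += (1, 1) = (5, 7)
  P3 needs (0, 4) <= (5, 7) -> finishes; pool += (2, 1) = (7, 8)


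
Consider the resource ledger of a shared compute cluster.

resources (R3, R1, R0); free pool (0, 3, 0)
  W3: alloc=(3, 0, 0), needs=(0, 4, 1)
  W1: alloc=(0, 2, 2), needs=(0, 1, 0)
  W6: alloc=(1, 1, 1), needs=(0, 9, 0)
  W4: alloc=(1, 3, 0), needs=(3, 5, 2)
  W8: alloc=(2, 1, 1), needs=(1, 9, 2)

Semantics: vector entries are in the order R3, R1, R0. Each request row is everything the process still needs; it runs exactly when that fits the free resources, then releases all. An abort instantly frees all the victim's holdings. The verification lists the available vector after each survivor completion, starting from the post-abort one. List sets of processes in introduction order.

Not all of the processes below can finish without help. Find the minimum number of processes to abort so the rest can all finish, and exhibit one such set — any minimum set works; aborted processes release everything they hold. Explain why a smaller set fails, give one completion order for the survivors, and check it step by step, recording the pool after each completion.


Minimum abort set: W8.
Key observation: the returned (2, 1, 1) from W8 is what brings W6 — unrunnable before, under any order — into play at step 4.
Minimality: the empty abort set fails — the state is deadlocked as it stands.
One survivor order: W3, W1, W4, W6. Walking it through (post-abort pool first):
  pool = (2, 4, 1)
  W3: need (0, 4, 1) fits (2, 4, 1); releases (3, 0, 0), pool now (5, 4, 1)
  W1: need (0, 1, 0) fits (5, 4, 1); releases (0, 2, 2), pool now (5, 6, 3)
  W4: need (3, 5, 2) fits (5, 6, 3); releases (1, 3, 0), pool now (6, 9, 3)
  W6: need (0, 9, 0) fits (6, 9, 3); releases (1, 1, 1), pool now (7, 10, 4)


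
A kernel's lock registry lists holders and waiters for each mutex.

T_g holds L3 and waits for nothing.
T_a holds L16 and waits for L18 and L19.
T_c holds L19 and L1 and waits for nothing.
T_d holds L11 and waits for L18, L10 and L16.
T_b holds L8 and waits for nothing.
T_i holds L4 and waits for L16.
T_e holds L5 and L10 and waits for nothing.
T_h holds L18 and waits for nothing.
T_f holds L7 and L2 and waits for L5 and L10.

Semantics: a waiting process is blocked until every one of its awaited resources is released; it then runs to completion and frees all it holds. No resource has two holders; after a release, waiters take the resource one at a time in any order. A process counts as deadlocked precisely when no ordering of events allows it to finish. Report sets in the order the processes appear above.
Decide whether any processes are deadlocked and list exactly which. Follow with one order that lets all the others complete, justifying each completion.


Nothing here is deadlocked.
Key observation: the waits form no ring: some process can always run, and its releases unblock the others one by one.
A valid finishing order for the others: T_h, T_c, T_g, T_a, T_b, T_e, T_d, T_f, T_i.
Walking it through:
  T_h waits on nothing -> runs at once and releases L18
  T_c waits on nothing -> runs at once and releases L19 and L1
  T_g waits on nothing -> runs at once and releases L3
  run T_a (all its waits — L18 and L19 — are resolved); releases L16
  T_b waits on nothing -> runs at once and releases L8
  T_e waits on nothing -> runs at once and releases L5 and L10
  run T_d (all its waits — L18, L10 and L16 — are resolved); releases L11
  run T_f (all its waits — L5 and L10 — are resolved); releases L7 and L2
  run T_i (all its waits — L16 — are resolved); releases L4


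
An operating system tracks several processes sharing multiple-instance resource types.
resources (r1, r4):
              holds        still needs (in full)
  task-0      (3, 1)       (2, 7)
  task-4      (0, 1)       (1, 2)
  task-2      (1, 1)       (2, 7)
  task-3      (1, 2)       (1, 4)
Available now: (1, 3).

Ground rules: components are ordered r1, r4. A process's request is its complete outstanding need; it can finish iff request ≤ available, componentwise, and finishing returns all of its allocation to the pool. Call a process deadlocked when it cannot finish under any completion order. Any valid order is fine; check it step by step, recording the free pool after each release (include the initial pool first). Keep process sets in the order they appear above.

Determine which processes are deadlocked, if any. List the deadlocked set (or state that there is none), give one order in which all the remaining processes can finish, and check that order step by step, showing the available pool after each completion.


The deadlocked set is task-0 and task-2.
Key observation: no order helps: past task-4, task-3, the free pool tops out at (2, 6), below what each blocked process needs in r4.
A valid finishing order for the others: task-4, task-3. Step-by-step check:
  pool = (1, 3)
  task-4 needs (1, 2) <= (1, 3) -> finishes; pool += (0, 1) = (1, 4)
  task-3 needs (1, 4) <= (1, 4) -> finishes; pool += (1, 2) = (2, 6)
None of the blocked processes ever fits:
  task-0 still needs (2, 7) but only (2, 6) is free — short on r4
  task-2 still needs (2, 7) but only (2, 6) is free — short on r4


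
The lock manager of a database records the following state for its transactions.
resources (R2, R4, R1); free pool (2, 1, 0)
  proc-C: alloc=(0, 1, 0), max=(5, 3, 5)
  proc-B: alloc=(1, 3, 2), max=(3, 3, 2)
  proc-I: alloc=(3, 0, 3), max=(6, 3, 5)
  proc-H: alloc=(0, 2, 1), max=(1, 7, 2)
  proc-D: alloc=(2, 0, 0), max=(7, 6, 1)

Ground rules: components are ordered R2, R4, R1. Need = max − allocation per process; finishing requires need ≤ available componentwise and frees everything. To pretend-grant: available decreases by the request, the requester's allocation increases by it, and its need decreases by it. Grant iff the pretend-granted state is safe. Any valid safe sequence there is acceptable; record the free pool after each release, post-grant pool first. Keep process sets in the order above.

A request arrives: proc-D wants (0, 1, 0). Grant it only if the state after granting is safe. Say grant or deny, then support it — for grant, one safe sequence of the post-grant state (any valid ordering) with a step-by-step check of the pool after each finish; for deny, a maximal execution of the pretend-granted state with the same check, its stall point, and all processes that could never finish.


DENY. Granting would leave the state unsafe.
Key observation: no order helps: past proc-B, proc-I, proc-C, the free pool tops out at (6, 4, 5), below what each blocked process needs in R4.
On the post-grant state, proc-B, proc-I, proc-C is a maximal run — nothing extends it. Check, step by step:
  pool = (2, 0, 0)
  run proc-B (needs (2, 0, 0), free (2, 0, 0)); after release of (1, 3, 2) the pool is (3, 3, 2)
  run proc-I (needs (3, 3, 2), free (3, 3, 2)); after release of (3, 0, 3) the pool is (6, 3, 5)
  run proc-C (needs (5, 2, 5), free (6, 3, 5)); after release of (0, 1, 0) the pool is (6, 4, 5)
  proc-H still needs (1, 5, 1) but only (6, 4, 5) is free — short on R4
  proc-D still needs (5, 5, 1) but only (6, 4, 5) is free — short on R4
Had the request been granted, proc-H and proc-D could never finish.


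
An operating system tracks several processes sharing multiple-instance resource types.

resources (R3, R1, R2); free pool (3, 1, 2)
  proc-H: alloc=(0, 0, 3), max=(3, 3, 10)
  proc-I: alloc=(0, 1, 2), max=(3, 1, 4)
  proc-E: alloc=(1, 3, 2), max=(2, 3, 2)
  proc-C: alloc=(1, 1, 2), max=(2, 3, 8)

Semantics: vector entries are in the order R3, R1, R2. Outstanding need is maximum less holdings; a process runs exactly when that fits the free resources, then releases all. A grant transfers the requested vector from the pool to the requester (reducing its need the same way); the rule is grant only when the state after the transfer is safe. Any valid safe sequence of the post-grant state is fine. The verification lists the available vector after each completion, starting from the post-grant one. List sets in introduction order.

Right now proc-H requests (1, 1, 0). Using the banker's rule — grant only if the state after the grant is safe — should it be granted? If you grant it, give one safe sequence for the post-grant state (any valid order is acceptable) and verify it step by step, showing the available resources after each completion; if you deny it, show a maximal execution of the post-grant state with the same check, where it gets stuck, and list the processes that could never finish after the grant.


GRANT: granting preserves safety; a valid post-grant sequence is proc-E, proc-I, proc-C, proc-H.
Key observation: (2, 0, 2) free after granting still covers proc-E first, and each release covers the next.
Step-by-step check of the post-grant state:
  pool = (2, 0, 2)
  run proc-E (needs (1, 0, 0), free (2, 0, 2)); after release of (1, 3, 2) the pool is (3, 3, 4)
  run proc-I (needs (3, 0, 2), free (3, 3, 4)); after release of (0, 1, 2) the pool is (3, 4, 6)
  run proc-C (needs (1, 2, 6), free (3, 4, 6)); after release of (1, 1, 2) the pool is (4, 5, 8)
  run proc-H (needs (2, 2, 7), free (4, 5, 8)); after release of (1, 1, 3) the pool is (5, 6, 11)


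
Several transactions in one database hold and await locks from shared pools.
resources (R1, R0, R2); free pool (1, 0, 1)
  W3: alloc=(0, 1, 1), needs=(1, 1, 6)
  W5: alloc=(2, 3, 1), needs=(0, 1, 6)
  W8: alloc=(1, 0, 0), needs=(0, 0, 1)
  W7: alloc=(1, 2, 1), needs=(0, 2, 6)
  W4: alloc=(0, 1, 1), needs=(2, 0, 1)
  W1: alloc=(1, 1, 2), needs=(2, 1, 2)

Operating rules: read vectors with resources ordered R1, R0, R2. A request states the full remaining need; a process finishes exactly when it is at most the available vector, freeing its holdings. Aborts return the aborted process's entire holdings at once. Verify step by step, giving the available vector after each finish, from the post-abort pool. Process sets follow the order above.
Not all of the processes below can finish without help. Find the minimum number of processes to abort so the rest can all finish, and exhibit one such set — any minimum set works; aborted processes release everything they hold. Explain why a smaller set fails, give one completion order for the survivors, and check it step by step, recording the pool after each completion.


Abort W5 and W7.
Key observation: the returned (3, 5, 2) from W5 and W7 is what brings W3 — unrunnable before, under any order — into play at step 3.
No one abort is enough; case by case: W3 alone leaves W5 blocked (short on R2); W5 alone leaves W3 blocked (short on R2); W8 alone leaves W3 blocked (short on R2); W7 alone leaves W3 blocked (short on R2); W4 alone leaves W3 blocked (short on R2); W1 alone leaves W3 blocked (short on R2).
One survivor order: W4, W1, W3, W8. Verifying each step (post-abort pool first):
  pool = (4, 5, 3)
  W4 needs (2, 0, 1) <= (4, 5, 3) -> finishes; pool += (0, 1, 1) = (4, 6, 4)
  W1 needs (2, 1, 2) <= (4, 6, 4) -> finishes; pool += (1, 1, 2) = (5, 7, 6)
  W3 needs (1, 1, 6) <= (5, 7, 6) -> finishes; pool += (0, 1, 1) = (5, 8, 7)
  W8 needs (0, 0, 1) <= (5, 8, 7) -> finishes; pool += (1, 0, 0) = (6, 8, 7)


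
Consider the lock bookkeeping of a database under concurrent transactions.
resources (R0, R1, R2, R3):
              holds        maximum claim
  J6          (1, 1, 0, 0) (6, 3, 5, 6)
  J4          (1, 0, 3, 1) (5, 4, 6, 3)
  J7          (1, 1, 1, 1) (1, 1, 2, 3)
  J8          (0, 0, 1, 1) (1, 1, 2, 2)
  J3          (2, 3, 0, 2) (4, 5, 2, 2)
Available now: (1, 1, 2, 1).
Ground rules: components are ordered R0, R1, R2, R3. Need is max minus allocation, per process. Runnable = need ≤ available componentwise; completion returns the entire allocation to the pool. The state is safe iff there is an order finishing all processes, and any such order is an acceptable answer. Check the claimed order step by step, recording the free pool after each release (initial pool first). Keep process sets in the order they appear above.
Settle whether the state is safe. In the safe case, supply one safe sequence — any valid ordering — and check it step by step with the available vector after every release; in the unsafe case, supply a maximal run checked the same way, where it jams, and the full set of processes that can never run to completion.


SAFE — a valid safe sequence is J8, J7, J3, J4, J6.
Key observation: the first exact fit in this order is J8 — it needs (1, 1, 1, 1) with (1, 1, 2, 1) free, meeting a requested resource to the last unit.
Walking it through:
  pool = (1, 1, 2, 1)
  run J8 (needs (1, 1, 1, 1), free (1, 1, 2, 1)); after release of (0, 0, 1, 1) the pool is (1, 1, 3, 2)
  run J7 (needs (0, 0, 1, 2), free (1, 1, 3, 2)); after release of (1, 1, 1, 1) the pool is (2, 2, 4, 3)
  run J3 (needs (2, 2, 2, 0), free (2, 2, 4, 3)); after release of (2, 3, 0, 2) the pool is (4, 5, 4, 5)
  run J4 (needs (4, 4, 3, 2), free (4, 5, 4, 5)); after release of (1, 0, 3, 1) the pool is (5, 5, 7, 6)
  run J6 (needs (5, 2, 5, 6), free (5, 5, 7, 6)); after release of (1, 1, 0, 0) the pool is (6, 6, 7, 6)


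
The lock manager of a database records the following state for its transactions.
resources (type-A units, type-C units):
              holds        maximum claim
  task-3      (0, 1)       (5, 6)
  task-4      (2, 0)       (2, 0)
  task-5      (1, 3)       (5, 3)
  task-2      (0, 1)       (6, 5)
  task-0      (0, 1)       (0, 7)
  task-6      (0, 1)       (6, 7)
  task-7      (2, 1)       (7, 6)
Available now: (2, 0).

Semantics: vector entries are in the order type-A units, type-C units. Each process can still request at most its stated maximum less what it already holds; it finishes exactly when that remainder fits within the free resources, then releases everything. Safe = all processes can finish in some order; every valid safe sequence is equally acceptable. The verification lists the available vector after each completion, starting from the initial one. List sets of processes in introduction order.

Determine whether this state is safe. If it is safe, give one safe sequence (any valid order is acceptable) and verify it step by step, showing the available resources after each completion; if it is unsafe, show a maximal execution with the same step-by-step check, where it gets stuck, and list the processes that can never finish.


UNSAFE — no complete ordering exists.
Key observation: no order helps: past task-4, task-5, the free pool tops out at (5, 3), below what each blocked process needs in type-C units.
The run task-4, task-5 cannot be extended any further. Check, step by step:
  pool = (2, 0)
  run task-4 (needs (0, 0), free (2, 0)); after release of (2, 0) the pool is (4, 0)
  run task-5 (needs (4, 0), free (4, 0)); after release of (1, 3) the pool is (5, 3)
  blocked: task-3 wants (5, 5), pool (5, 3) — not enough type-C units
  blocked: task-2 wants (6, 4), pool (5, 3) — not enough type-A units and type-C units
  blocked: task-0 wants (0, 6), pool (5, 3) — not enough type-C units
  blocked: task-6 wants (6, 6), pool (5, 3) — not enough type-A units and type-C units
  blocked: task-7 wants (5, 5), pool (5, 3) — not enough type-C units
Processes that can never finish: task-3, task-2, task-0, task-6 and task-7.


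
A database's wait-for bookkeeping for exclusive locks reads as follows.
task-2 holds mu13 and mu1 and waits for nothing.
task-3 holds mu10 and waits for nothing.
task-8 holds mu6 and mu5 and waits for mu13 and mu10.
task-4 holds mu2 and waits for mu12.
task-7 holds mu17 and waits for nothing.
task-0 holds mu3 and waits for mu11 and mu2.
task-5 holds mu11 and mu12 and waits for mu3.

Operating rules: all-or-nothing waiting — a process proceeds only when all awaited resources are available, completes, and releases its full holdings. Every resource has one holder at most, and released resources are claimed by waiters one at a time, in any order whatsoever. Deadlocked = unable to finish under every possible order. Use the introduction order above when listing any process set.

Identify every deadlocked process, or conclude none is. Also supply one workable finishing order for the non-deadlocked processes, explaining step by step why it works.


Deadlocked set: task-4, task-0 and task-5.
Key observation: the waits loop around task-4 -> task-5 -> task-0 -> task-4 with no way out; no other process is dragged down with it.
One completion order for the rest: task-2, task-3, task-7, task-8.
Check, step by step:
  task-2 waits on nothing -> runs at once and releases mu13 and mu1
  task-3 waits on nothing -> runs at once and releases mu10
  task-7 waits on nothing -> runs at once and releases mu17
  run task-8 (all its waits — mu13 and mu10 — are resolved); releases mu6 and mu5


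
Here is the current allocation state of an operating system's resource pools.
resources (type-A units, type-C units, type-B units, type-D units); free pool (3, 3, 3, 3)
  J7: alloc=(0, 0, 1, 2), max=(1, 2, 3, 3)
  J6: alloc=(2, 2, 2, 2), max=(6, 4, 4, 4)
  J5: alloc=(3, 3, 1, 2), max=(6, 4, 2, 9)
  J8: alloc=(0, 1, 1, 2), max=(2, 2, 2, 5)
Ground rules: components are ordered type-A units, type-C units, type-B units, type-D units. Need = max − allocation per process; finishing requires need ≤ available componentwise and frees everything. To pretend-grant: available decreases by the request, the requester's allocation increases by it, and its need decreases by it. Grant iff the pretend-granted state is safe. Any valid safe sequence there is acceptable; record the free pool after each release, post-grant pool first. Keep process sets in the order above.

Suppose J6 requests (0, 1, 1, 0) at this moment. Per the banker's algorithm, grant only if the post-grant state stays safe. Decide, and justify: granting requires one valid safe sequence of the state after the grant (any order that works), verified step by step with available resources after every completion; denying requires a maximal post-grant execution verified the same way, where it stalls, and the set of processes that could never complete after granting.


GRANT: granting preserves safety; a valid post-grant sequence is J8, J7, J5, J6.
Key observation: the grant leaves (3, 2, 2, 3) free — enough for J8, whose release restarts the cascade.
Verifying the post-grant state step by step:
  pool = (3, 2, 2, 3)
  run J8 (needs (2, 1, 1, 3), free (3, 2, 2, 3)); after release of (0, 1, 1, 2) the pool is (3, 3, 3, 5)
  run J7 (needs (1, 2, 2, 1), free (3, 3, 3, 5)); after release of (0, 0, 1, 2) the pool is (3, 3, 4, 7)
  run J5 (needs (3, 1, 1, 7), free (3, 3, 4, 7)); after release of (3, 3, 1, 2) the pool is (6, 6, 5, 9)
  run J6 (needs (4, 1, 1, 2), free (6, 6, 5, 9)); after release of (2, 3, 3, 2) the pool is (8, 9, 8, 11)


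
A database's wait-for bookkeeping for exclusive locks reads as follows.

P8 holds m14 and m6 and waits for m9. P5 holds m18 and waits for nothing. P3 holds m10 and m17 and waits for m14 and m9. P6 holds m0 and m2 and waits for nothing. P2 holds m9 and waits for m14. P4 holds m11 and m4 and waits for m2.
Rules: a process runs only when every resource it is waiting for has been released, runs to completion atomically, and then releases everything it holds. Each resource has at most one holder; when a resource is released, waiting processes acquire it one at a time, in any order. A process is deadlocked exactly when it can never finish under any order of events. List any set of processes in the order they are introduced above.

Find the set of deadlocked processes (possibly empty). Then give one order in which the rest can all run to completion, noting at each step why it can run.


The deadlocked set is P8, P3 and P2.
Key observation: along P8 -> P2 -> P8, each member waits on what the next one holds — a deadlock; P3 waits into the deadlock from upstream.
One completion order for the rest: P5, P6, P4.
Step-by-step check:
  P5: no waits; runs immediately, freeing m18
  P6: no waits; runs immediately, freeing m0 and m2
  P4 waits on m2 — all released -> runs and releases m11 and m4


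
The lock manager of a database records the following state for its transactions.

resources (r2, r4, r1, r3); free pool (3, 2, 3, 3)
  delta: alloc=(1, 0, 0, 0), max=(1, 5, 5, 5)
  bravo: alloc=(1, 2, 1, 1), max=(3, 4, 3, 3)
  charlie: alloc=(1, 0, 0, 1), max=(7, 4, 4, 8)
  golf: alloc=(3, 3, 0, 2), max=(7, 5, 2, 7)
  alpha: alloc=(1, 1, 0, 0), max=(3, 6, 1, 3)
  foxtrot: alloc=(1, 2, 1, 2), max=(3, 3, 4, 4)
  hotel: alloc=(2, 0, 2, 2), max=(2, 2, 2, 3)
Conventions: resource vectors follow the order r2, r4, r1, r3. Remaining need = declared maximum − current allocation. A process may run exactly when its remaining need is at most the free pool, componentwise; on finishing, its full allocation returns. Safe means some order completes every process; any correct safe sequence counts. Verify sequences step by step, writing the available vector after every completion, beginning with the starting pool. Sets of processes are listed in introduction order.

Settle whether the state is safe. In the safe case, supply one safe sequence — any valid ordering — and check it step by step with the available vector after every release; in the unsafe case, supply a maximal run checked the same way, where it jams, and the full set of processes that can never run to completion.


The state is SAFE; one workable sequence: bravo, foxtrot, hotel, golf, alpha, charlie, delta.
Key observation: bravo marks the first exact bind of the order: its need (2, 2, 2, 2) fits the free (3, 2, 3, 3) with zero slack on a requested resource.
Check, step by step:
  pool = (3, 2, 3, 3)
  bravo: need (2, 2, 2, 2) fits (3, 2, 3, 3); releases (1, 2, 1, 1), pool now (4, 4, 4, 4)
  foxtrot: need (2, 1, 3, 2) fits (4, 4, 4, 4); releases (1, 2, 1, 2), pool now (5, 6, 5, 6)
  hotel: need (0, 2, 0, 1) fits (5, 6, 5, 6); releases (2, 0, 2, 2), pool now (7, 6, 7, 8)
  golf: need (4, 2, 2, 5) fits (7, 6, 7, 8); releases (3, 3, 0, 2), pool now (10, 9, 7, 10)
  alpha: need (2, 5, 1, 3) fits (10, 9, 7, 10); releases (1, 1, 0, 0), pool now (11, 10, 7, 10)
  charlie: need (6, 4, 4, 7) fits (11, 10, 7, 10); releases (1, 0, 0, 1), pool now (12, 10, 7, 11)
  delta: need (0, 5, 5, 5) fits (12, 10, 7, 11); releases (1, 0, 0, 0), pool now (13, 10, 7, 11)
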